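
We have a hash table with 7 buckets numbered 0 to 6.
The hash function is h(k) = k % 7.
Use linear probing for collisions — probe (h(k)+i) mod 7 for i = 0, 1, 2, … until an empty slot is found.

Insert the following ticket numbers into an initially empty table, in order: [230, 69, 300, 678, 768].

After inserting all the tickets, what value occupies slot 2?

Insert 230: h=6, slot 6 empty => index 6.
Insert 69: h=6, slot 6 occupied => index 0.
Insert 300: h=6, slots 6,0 occupied => index 1.
Insert 678: h=6, slots 6,0,1 occupied => index 2.
Insert 768: h=5, slot 5 empty => index 5.
Table: [69, 300, 678, _, _, 768, 230]

678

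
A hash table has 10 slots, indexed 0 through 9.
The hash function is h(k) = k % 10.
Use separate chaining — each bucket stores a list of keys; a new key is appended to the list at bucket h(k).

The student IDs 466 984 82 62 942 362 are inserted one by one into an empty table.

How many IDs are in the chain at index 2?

4

Insert 466: h=6, bucket 6 empty → new chain.
Insert 984: h=4, bucket 4 empty → new chain.
Insert 82: h=2, bucket 2 empty → new chain.
Insert 62: h=2, bucket 2 nonempty → append to chain.
Insert 942: h=2, bucket 2 nonempty → append to chain.
Insert 362: h=2, bucket 2 nonempty → append to chain.
Final buckets:
0: _
1: _
2: 82 -> 62 -> 942 -> 362
3: _
4: 984
5: _
6: 466
7: _
8: _
9: _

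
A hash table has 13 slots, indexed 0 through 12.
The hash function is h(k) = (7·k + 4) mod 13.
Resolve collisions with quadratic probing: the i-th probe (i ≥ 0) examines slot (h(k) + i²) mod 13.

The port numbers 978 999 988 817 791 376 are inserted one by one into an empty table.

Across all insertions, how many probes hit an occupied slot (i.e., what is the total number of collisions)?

6

978: h=12 => slot 12
999: h=3 => slot 3
988: h=4 => slot 4
817: h=3, probe 3,4,7 => slot 7
791: h=3, probe 3,4,7,12,6 => slot 6
376: h=10 => slot 10
Table: [_, _, _, 999, 988, _, 791, 817, _, _, 376, _, 978]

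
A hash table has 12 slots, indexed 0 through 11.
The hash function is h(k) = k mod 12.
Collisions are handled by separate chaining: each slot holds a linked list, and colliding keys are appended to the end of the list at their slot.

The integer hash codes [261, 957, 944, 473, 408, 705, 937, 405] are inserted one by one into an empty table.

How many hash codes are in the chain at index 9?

Insert 261: h=9, bucket 9 empty -> new chain.
Insert 957: h=9, bucket 9 nonempty -> append to chain.
Insert 944: h=8, bucket 8 empty -> new chain.
Insert 473: h=5, bucket 5 empty -> new chain.
Insert 408: h=0, bucket 0 empty -> new chain.
Insert 705: h=9, bucket 9 nonempty -> append to chain.
Insert 937: h=1, bucket 1 empty -> new chain.
Insert 405: h=9, bucket 9 nonempty -> append to chain.
Final buckets:
0: 408
1: 937
2: .
3: .
4: .
5: 473
6: .
7: .
8: 944
9: 261 -> 957 -> 705 -> 405
10: .
11: .

4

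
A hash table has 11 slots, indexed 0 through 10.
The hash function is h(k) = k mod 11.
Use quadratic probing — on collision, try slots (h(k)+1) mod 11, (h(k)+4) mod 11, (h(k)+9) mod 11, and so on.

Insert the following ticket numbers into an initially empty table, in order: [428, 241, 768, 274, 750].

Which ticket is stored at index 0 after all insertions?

241

Insert 428: h=10, slot 10 empty => index 10.
Insert 241: h=10, slot 10 occupied => index 0.
Insert 768: h=9, slot 9 empty => index 9.
Insert 274: h=10, slots 10,0 occupied => index 3.
Insert 750: h=2, slot 2 empty => index 2.
Table: [241, —, 750, 274, —, —, —, —, —, 768, 428]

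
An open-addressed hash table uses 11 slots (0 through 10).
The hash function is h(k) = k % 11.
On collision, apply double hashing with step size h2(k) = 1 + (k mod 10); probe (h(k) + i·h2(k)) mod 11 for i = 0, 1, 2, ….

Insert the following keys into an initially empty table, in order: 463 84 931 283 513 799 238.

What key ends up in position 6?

463 hashes to 1; slot 1 is free -> place at 1.
84 hashes to 7; slot 7 is free -> place at 7.
931 hashes to 7, h2=2; 7 taken -> place at 9.
283 hashes to 8; slot 8 is free -> place at 8.
513 hashes to 7, h2=4; 7 taken -> place at 0.
799 hashes to 7, h2=10; 7 taken -> place at 6.
238 hashes to 7, h2=9; 7 taken -> place at 5.
Table: [513, 463, ., ., ., 238, 799, 84, 283, 931, .]

799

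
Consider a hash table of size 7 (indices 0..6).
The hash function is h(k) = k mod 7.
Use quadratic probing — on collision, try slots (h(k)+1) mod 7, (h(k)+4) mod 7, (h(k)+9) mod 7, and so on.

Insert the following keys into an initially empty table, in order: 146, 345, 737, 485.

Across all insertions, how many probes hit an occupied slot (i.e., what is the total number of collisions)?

Insert 146: h=6, slot 6 empty → index 6.
Insert 345: h=2, slot 2 empty → index 2.
Insert 737: h=2, slot 2 occupied → index 3.
Insert 485: h=2, slots 2,3,6 occupied → index 4.
Table: [-, -, 345, 737, 485, -, 146]

4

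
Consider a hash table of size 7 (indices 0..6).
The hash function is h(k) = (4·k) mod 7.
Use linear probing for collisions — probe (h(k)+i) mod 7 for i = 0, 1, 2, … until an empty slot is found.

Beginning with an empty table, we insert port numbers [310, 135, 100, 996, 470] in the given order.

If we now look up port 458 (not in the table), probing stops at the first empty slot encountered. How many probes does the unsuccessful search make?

2

310: h=1 -> slot 1
135: h=1, probe 1,2 -> slot 2
100: h=1, probe 1,2,3 -> slot 3
996: h=1, probe 1,2,3,4 -> slot 4
470: h=4, probe 4,5 -> slot 5
Table: [—, 310, 135, 100, 996, 470, —]
Lookup 458: h=5, probe 5,6 → slot 6 empty, not found.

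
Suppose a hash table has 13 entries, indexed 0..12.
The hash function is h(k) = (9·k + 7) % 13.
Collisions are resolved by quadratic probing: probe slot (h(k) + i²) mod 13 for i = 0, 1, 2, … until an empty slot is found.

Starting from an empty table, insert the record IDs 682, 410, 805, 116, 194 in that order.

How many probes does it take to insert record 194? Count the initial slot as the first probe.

682: h=9 -> slot 9
410: h=5 -> slot 5
805: h=11 -> slot 11
116: h=11, probe 11,12 -> slot 12
194: h=11, probe 11,12,2 -> slot 2
Table: [_, _, 194, _, _, 410, _, _, _, 682, _, 805, 116]

3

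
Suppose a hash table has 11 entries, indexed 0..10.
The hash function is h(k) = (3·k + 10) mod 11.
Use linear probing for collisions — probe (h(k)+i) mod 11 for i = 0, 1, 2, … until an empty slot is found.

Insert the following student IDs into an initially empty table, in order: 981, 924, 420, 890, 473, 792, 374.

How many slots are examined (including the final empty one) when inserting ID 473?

2

981 hashes to 5; slot 5 is free => place at 5.
924 hashes to 10; slot 10 is free => place at 10.
420 hashes to 5; 5 taken => place at 6.
890 hashes to 7; slot 7 is free => place at 7.
473 hashes to 10; 10 taken => place at 0.
792 hashes to 10; 10,0 taken => place at 1.
374 hashes to 10; 10,0,1 taken => place at 2.
Table: [473, 792, 374, -, -, 981, 420, 890, -, -, 924]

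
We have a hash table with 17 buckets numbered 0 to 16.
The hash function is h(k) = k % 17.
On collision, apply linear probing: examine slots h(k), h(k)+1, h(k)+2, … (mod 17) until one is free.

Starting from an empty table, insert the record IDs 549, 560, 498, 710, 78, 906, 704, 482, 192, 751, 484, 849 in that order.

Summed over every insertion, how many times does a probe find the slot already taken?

549 hashes to 5; slot 5 is free => place at 5.
560 hashes to 16; slot 16 is free => place at 16.
498 hashes to 5; 5 taken => place at 6.
710 hashes to 13; slot 13 is free => place at 13.
78 hashes to 10; slot 10 is free => place at 10.
906 hashes to 5; 5,6 taken => place at 7.
704 hashes to 7; 7 taken => place at 8.
482 hashes to 6; 6,7,8 taken => place at 9.
192 hashes to 5; 5,6,7,8,9,10 taken => place at 11.
751 hashes to 3; slot 3 is free => place at 3.
484 hashes to 8; 8,9,10,11 taken => place at 12.
849 hashes to 16; 16 taken => place at 0.
Table: [849, -, -, 751, -, 549, 498, 906, 704, 482, 78, 192, 484, 710, -, -, 560]

18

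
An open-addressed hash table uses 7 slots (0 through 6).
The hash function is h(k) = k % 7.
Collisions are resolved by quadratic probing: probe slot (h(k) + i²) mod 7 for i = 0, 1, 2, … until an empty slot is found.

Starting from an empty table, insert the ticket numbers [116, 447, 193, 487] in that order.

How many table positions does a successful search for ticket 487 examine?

3

Insert 116: h=4, slot 4 empty → index 4.
Insert 447: h=6, slot 6 empty → index 6.
Insert 193: h=4, slot 4 occupied → index 5.
Insert 487: h=4, slots 4,5 occupied → index 1.
Table: [∅, 487, ∅, ∅, 116, 193, 447]
Lookup 487: h=4, probe 4,5,1 → found at 1.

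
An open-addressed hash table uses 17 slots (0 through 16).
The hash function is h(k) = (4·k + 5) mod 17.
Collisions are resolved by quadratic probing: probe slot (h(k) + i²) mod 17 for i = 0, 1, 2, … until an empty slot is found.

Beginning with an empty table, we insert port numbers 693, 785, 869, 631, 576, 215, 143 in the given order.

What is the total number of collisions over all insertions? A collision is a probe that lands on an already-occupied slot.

693: h=6 -> slot 6
785: h=0 -> slot 0
869: h=13 -> slot 13
631: h=13, probe 13,14 -> slot 14
576: h=14, probe 14,15 -> slot 15
215: h=15, probe 15,16 -> slot 16
143: h=16, probe 16,0,3 -> slot 3
Table: [785, -, -, 143, -, -, 693, -, -, -, -, -, -, 869, 631, 576, 215]

5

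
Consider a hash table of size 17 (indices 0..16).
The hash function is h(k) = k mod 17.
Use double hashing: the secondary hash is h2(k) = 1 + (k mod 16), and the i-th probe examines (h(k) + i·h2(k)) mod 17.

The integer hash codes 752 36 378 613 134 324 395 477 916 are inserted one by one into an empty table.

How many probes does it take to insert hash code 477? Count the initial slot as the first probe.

3

752 hashes to 4; slot 4 is free -> place at 4.
36 hashes to 2; slot 2 is free -> place at 2.
378 hashes to 4, h2=11; 4 taken -> place at 15.
613 hashes to 1; slot 1 is free -> place at 1.
134 hashes to 15, h2=7; 15 taken -> place at 5.
324 hashes to 1, h2=5; 1 taken -> place at 6.
395 hashes to 4, h2=12; 4 taken -> place at 16.
477 hashes to 1, h2=14; 1,15 taken -> place at 12.
916 hashes to 15, h2=5; 15 taken -> place at 3.
Table: [-, 613, 36, 916, 752, 134, 324, -, -, -, -, -, 477, -, -, 378, 395]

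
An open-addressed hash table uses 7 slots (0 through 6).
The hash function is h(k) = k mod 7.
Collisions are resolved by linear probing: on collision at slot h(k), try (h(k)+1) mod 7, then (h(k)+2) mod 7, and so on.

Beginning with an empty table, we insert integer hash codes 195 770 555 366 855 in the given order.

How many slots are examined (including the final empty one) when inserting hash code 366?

195 hashes to 6; slot 6 is free → place at 6.
770 hashes to 0; slot 0 is free → place at 0.
555 hashes to 2; slot 2 is free → place at 2.
366 hashes to 2; 2 taken → place at 3.
855 hashes to 1; slot 1 is free → place at 1.
Table: [770, 855, 555, 366, -, -, 195]

2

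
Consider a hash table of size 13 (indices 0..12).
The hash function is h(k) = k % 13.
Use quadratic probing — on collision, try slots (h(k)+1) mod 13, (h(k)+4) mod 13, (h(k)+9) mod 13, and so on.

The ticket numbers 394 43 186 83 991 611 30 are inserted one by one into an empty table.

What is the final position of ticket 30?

7

394 hashes to 4; slot 4 is free -> place at 4.
43 hashes to 4; 4 taken -> place at 5.
186 hashes to 4; 4,5 taken -> place at 8.
83 hashes to 5; 5 taken -> place at 6.
991 hashes to 3; slot 3 is free -> place at 3.
611 hashes to 0; slot 0 is free -> place at 0.
30 hashes to 4; 4,5,8,0 taken -> place at 7.
Table: [611, _, _, 991, 394, 43, 83, 30, 186, _, _, _, _]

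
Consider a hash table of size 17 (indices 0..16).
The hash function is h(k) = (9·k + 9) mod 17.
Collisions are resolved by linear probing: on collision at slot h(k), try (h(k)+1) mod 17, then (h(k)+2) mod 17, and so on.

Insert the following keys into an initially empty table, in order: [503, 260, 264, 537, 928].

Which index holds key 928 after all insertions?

16

Insert 503: h=14, slot 14 empty → index 14.
Insert 260: h=3, slot 3 empty → index 3.
Insert 264: h=5, slot 5 empty → index 5.
Insert 537: h=14, slot 14 occupied → index 15.
Insert 928: h=14, slots 14,15 occupied → index 16.
Table: [., ., ., 260, ., 264, ., ., ., ., ., ., ., ., 503, 537, 928]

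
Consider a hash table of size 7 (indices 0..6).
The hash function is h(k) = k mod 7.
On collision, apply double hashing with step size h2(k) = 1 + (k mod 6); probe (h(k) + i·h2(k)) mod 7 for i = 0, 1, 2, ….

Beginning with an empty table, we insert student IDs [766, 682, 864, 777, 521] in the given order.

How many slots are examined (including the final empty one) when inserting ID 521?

766 hashes to 3; slot 3 is free → place at 3.
682 hashes to 3, h2=5; 3 taken → place at 1.
864 hashes to 3, h2=1; 3 taken → place at 4.
777 hashes to 0; slot 0 is free → place at 0.
521 hashes to 3, h2=6; 3 taken → place at 2.
Table: [777, 682, 521, 766, 864, ., .]

2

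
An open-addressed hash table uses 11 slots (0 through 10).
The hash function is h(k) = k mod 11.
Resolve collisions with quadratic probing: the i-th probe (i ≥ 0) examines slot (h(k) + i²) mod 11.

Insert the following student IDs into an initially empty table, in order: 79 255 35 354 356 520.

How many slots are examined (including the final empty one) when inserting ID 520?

Insert 79: h=2, slot 2 empty => index 2.
Insert 255: h=2, slot 2 occupied => index 3.
Insert 35: h=2, slots 2,3 occupied => index 6.
Insert 354: h=2, slots 2,3,6 occupied => index 0.
Insert 356: h=4, slot 4 empty => index 4.
Insert 520: h=3, slots 3,4 occupied => index 7.
Table: [354, ∅, 79, 255, 356, ∅, 35, 520, ∅, ∅, ∅]

3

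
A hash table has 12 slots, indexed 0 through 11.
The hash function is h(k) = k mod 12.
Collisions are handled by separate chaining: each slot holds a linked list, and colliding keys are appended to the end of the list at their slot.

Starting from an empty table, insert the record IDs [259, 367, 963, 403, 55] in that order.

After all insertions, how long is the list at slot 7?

4

Insert 259: h=7, bucket 7 empty → new chain.
Insert 367: h=7, bucket 7 nonempty → append to chain.
Insert 963: h=3, bucket 3 empty → new chain.
Insert 403: h=7, bucket 7 nonempty → append to chain.
Insert 55: h=7, bucket 7 nonempty → append to chain.
Final buckets:
0: ∅
1: ∅
2: ∅
3: 963
4: ∅
5: ∅
6: ∅
7: 259 -> 367 -> 403 -> 55
8: ∅
9: ∅
10: ∅
11: ∅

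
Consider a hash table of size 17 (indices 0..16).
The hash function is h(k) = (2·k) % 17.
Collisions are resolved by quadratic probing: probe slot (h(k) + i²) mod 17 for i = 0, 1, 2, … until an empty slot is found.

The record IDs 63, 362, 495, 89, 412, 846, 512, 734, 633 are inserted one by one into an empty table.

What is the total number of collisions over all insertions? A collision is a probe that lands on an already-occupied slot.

63: h=7 → slot 7
362: h=10 → slot 10
495: h=4 → slot 4
89: h=8 → slot 8
412: h=8, probe 8,9 → slot 9
846: h=9, probe 9,10,13 → slot 13
512: h=4, probe 4,5 → slot 5
734: h=6 → slot 6
633: h=8, probe 8,9,12 → slot 12
Table: [_, _, _, _, 495, 512, 734, 63, 89, 412, 362, _, 633, 846, _, _, _]

6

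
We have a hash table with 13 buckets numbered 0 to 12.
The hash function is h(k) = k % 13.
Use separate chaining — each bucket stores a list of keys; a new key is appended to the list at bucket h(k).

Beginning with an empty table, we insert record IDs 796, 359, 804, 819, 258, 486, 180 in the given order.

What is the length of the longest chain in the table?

Insert 796: h=3, bucket 3 empty → new chain.
Insert 359: h=8, bucket 8 empty → new chain.
Insert 804: h=11, bucket 11 empty → new chain.
Insert 819: h=0, bucket 0 empty → new chain.
Insert 258: h=11, bucket 11 nonempty → append to chain.
Insert 486: h=5, bucket 5 empty → new chain.
Insert 180: h=11, bucket 11 nonempty → append to chain.
Final buckets:
0: 819
1: ∅
2: ∅
3: 796
4: ∅
5: 486
6: ∅
7: ∅
8: 359
9: ∅
10: ∅
11: 804 -> 258 -> 180
12: ∅

3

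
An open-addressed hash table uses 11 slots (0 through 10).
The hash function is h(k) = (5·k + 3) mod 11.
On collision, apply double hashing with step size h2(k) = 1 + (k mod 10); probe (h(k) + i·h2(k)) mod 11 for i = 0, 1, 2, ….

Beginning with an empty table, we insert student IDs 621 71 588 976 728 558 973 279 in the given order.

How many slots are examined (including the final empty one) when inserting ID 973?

621 hashes to 6; slot 6 is free → place at 6.
71 hashes to 6, h2=2; 6 taken → place at 8.
588 hashes to 6, h2=9; 6 taken → place at 4.
976 hashes to 10; slot 10 is free → place at 10.
728 hashes to 2; slot 2 is free → place at 2.
558 hashes to 10, h2=9; 10,8,6,4,2 taken → place at 0.
973 hashes to 6, h2=4; 6,10 taken → place at 3.
279 hashes to 1; slot 1 is free → place at 1.
Table: [558, 279, 728, 973, 588, —, 621, —, 71, —, 976]

3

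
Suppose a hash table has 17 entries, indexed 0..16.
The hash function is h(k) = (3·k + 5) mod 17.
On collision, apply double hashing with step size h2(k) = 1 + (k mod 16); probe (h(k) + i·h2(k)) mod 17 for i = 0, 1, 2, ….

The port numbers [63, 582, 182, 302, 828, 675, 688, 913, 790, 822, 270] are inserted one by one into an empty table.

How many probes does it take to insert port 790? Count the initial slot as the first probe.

2

Insert 63: h=7, slot 7 empty → index 7.
Insert 582: h=0, slot 0 empty → index 0.
Insert 182: h=7, h2=7, slot 7 occupied → index 14.
Insert 302: h=10, slot 10 empty → index 10.
Insert 828: h=7, h2=13, slot 7 occupied → index 3.
Insert 675: h=7, h2=4, slot 7 occupied → index 11.
Insert 688: h=12, slot 12 empty → index 12.
Insert 913: h=7, h2=2, slot 7 occupied → index 9.
Insert 790: h=12, h2=7, slot 12 occupied → index 2.
Insert 822: h=6, slot 6 empty → index 6.
Insert 270: h=16, slot 16 empty → index 16.
Table: [582, ., 790, 828, ., ., 822, 63, ., 913, 302, 675, 688, ., 182, ., 270]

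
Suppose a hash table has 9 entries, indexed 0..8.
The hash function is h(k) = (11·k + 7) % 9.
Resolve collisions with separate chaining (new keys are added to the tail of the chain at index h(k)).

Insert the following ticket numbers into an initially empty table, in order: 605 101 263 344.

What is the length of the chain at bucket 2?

Insert 605: h=2, bucket 2 empty → new chain.
Insert 101: h=2, bucket 2 nonempty → append to chain.
Insert 263: h=2, bucket 2 nonempty → append to chain.
Insert 344: h=2, bucket 2 nonempty → append to chain.
Final buckets:
0: —
1: —
2: 605 -> 101 -> 263 -> 344
3: —
4: —
5: —
6: —
7: —
8: —

4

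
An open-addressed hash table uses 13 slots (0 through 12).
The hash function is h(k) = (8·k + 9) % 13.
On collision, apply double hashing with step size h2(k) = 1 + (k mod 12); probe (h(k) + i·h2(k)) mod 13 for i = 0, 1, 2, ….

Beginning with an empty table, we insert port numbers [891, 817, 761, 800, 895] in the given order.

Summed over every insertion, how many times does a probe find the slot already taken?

4

891: h=0 → slot 0
817: h=6 → slot 6
761: h=0, h2=6, probe 0,6,12 → slot 12
800: h=0, h2=9, probe 0,9 → slot 9
895: h=6, h2=8, probe 6,1 → slot 1
Table: [891, 895, _, _, _, _, 817, _, _, 800, _, _, 761]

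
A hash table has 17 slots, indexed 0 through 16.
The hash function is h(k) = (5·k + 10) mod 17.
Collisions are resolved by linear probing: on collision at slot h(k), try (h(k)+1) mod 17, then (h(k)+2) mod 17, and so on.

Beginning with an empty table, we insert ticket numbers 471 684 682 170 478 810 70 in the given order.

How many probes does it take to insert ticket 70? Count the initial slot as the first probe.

471 hashes to 2; slot 2 is free => place at 2.
684 hashes to 13; slot 13 is free => place at 13.
682 hashes to 3; slot 3 is free => place at 3.
170 hashes to 10; slot 10 is free => place at 10.
478 hashes to 3; 3 taken => place at 4.
810 hashes to 14; slot 14 is free => place at 14.
70 hashes to 3; 3,4 taken => place at 5.
Table: [., ., 471, 682, 478, 70, ., ., ., ., 170, ., ., 684, 810, ., .]

3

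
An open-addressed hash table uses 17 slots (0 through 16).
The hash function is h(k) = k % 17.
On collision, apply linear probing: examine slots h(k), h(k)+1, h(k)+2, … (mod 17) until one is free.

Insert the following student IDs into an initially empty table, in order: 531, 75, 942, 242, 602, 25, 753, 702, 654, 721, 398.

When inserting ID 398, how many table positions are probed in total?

8

531 hashes to 4; slot 4 is free → place at 4.
75 hashes to 7; slot 7 is free → place at 7.
942 hashes to 7; 7 taken → place at 8.
242 hashes to 4; 4 taken → place at 5.
602 hashes to 7; 7,8 taken → place at 9.
25 hashes to 8; 8,9 taken → place at 10.
753 hashes to 5; 5 taken → place at 6.
702 hashes to 5; 5,6,7,8,9,10 taken → place at 11.
654 hashes to 8; 8,9,10,11 taken → place at 12.
721 hashes to 7; 7,8,9,10,11,12 taken → place at 13.
398 hashes to 7; 7,8,9,10,11,12,13 taken → place at 14.
Table: [—, —, —, —, 531, 242, 753, 75, 942, 602, 25, 702, 654, 721, 398, —, —]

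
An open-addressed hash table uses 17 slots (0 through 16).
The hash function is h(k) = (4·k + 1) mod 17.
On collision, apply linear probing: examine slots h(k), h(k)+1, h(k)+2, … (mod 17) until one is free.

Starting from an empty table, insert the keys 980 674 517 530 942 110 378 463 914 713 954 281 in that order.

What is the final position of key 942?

980: h=11 → slot 11
674: h=11, probe 11,12 → slot 12
517: h=12, probe 12,13 → slot 13
530: h=13, probe 13,14 → slot 14
942: h=12, probe 12,13,14,15 → slot 15
110: h=16 → slot 16
378: h=0 → slot 0
463: h=0, probe 0,1 → slot 1
914: h=2 → slot 2
713: h=14, probe 14,15,16,0,1,2,3 → slot 3
954: h=9 → slot 9
281: h=3, probe 3,4 → slot 4
Table: [378, 463, 914, 713, 281, -, -, -, -, 954, -, 980, 674, 517, 530, 942, 110]

15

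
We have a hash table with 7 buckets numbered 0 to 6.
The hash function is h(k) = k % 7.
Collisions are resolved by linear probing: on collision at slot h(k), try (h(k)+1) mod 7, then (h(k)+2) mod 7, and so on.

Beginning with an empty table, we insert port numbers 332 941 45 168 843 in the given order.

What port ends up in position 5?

Insert 332: h=3, slot 3 empty → index 3.
Insert 941: h=3, slot 3 occupied → index 4.
Insert 45: h=3, slots 3,4 occupied → index 5.
Insert 168: h=0, slot 0 empty → index 0.
Insert 843: h=3, slots 3,4,5 occupied → index 6.
Table: [168, ∅, ∅, 332, 941, 45, 843]

45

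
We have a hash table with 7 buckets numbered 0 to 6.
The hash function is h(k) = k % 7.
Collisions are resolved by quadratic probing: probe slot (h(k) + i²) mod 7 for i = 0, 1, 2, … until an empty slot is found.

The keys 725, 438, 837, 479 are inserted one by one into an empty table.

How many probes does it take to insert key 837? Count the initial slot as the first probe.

3

Insert 725: h=4, slot 4 empty => index 4.
Insert 438: h=4, slot 4 occupied => index 5.
Insert 837: h=4, slots 4,5 occupied => index 1.
Insert 479: h=3, slot 3 empty => index 3.
Table: [_, 837, _, 479, 725, 438, _]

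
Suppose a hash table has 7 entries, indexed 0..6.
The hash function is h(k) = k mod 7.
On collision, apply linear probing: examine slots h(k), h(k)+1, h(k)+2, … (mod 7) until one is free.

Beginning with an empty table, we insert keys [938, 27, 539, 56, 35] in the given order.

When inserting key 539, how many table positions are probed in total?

2

Insert 938: h=0, slot 0 empty → index 0.
Insert 27: h=6, slot 6 empty → index 6.
Insert 539: h=0, slot 0 occupied → index 1.
Insert 56: h=0, slots 0,1 occupied → index 2.
Insert 35: h=0, slots 0,1,2 occupied → index 3.
Table: [938, 539, 56, 35, ., ., 27]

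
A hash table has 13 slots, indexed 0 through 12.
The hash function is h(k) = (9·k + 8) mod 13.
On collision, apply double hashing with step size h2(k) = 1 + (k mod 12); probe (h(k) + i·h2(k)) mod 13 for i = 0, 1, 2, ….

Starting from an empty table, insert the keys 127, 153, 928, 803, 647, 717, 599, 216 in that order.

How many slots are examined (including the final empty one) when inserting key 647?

127: h=7 => slot 7
153: h=7, h2=10, probe 7,4 => slot 4
928: h=1 => slot 1
803: h=7, h2=12, probe 7,6 => slot 6
647: h=7, h2=12, probe 7,6,5 => slot 5
717: h=0 => slot 0
599: h=4, h2=12, probe 4,3 => slot 3
216: h=2 => slot 2
Table: [717, 928, 216, 599, 153, 647, 803, 127, ., ., ., ., .]

3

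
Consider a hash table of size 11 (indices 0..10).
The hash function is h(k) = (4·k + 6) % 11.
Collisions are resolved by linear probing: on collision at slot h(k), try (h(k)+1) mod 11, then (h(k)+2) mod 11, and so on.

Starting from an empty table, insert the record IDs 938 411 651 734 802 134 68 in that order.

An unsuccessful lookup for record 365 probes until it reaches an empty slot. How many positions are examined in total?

938 hashes to 7; slot 7 is free -> place at 7.
411 hashes to 0; slot 0 is free -> place at 0.
651 hashes to 3; slot 3 is free -> place at 3.
734 hashes to 5; slot 5 is free -> place at 5.
802 hashes to 2; slot 2 is free -> place at 2.
134 hashes to 3; 3 taken -> place at 4.
68 hashes to 3; 3,4,5 taken -> place at 6.
Table: [411, ., 802, 651, 134, 734, 68, 938, ., ., .]
Lookup 365: h=3, probe 3,4,5,6,7,8 → slot 8 empty, not found.

6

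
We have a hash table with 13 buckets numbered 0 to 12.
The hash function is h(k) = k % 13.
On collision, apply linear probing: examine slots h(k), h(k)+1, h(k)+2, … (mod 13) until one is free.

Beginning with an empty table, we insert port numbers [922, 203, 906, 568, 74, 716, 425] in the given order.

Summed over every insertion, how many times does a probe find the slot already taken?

Insert 922: h=12, slot 12 empty => index 12.
Insert 203: h=8, slot 8 empty => index 8.
Insert 906: h=9, slot 9 empty => index 9.
Insert 568: h=9, slot 9 occupied => index 10.
Insert 74: h=9, slots 9,10 occupied => index 11.
Insert 716: h=1, slot 1 empty => index 1.
Insert 425: h=9, slots 9,10,11,12 occupied => index 0.
Table: [425, 716, ∅, ∅, ∅, ∅, ∅, ∅, 203, 906, 568, 74, 922]

7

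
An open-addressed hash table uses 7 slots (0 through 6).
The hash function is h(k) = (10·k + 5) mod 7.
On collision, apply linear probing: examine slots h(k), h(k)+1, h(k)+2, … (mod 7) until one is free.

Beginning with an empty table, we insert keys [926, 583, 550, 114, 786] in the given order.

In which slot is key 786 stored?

0

926 hashes to 4; slot 4 is free => place at 4.
583 hashes to 4; 4 taken => place at 5.
550 hashes to 3; slot 3 is free => place at 3.
114 hashes to 4; 4,5 taken => place at 6.
786 hashes to 4; 4,5,6 taken => place at 0.
Table: [786, ∅, ∅, 550, 926, 583, 114]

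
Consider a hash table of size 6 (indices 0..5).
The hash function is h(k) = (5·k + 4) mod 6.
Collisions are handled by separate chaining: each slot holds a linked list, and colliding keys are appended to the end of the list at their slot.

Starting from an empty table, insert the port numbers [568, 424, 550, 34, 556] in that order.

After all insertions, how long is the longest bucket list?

Insert 568: h=0, bucket 0 empty → new chain.
Insert 424: h=0, bucket 0 nonempty → append to chain.
Insert 550: h=0, bucket 0 nonempty → append to chain.
Insert 34: h=0, bucket 0 nonempty → append to chain.
Insert 556: h=0, bucket 0 nonempty → append to chain.
Final buckets:
0: 568 -> 424 -> 550 -> 34 -> 556
1: .
2: .
3: .
4: .
5: .

5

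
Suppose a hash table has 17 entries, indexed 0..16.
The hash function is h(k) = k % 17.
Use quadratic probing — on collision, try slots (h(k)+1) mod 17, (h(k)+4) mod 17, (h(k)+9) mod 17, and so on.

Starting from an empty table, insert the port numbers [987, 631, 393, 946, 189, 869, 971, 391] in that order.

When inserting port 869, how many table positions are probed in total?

987: h=1 => slot 1
631: h=2 => slot 2
393: h=2, probe 2,3 => slot 3
946: h=11 => slot 11
189: h=2, probe 2,3,6 => slot 6
869: h=2, probe 2,3,6,11,1,10 => slot 10
971: h=2, probe 2,3,6,11,1,10,4 => slot 4
391: h=0 => slot 0
Table: [391, 987, 631, 393, 971, ∅, 189, ∅, ∅, ∅, 869, 946, ∅, ∅, ∅, ∅, ∅]

6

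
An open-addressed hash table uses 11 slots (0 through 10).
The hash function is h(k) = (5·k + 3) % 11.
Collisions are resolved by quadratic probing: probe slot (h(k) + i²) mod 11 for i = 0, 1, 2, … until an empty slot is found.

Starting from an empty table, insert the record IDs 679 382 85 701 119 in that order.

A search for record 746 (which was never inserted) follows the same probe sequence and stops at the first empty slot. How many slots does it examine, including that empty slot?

679 hashes to 10; slot 10 is free → place at 10.
382 hashes to 10; 10 taken → place at 0.
85 hashes to 10; 10,0 taken → place at 3.
701 hashes to 10; 10,0,3 taken → place at 8.
119 hashes to 4; slot 4 is free → place at 4.
Table: [382, ., ., 85, 119, ., ., ., 701, ., 679]
Lookup 746: h=4, probe 4,5 → slot 5 empty, not found.

2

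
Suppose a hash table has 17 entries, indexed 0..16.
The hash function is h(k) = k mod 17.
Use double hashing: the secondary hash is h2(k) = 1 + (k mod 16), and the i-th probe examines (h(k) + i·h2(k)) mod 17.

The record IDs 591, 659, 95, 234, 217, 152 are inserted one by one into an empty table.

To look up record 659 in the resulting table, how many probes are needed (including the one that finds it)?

2

591: h=13 → slot 13
659: h=13, h2=4, probe 13,0 → slot 0
95: h=10 → slot 10
234: h=13, h2=11, probe 13,7 → slot 7
217: h=13, h2=10, probe 13,6 → slot 6
152: h=16 → slot 16
Table: [659, -, -, -, -, -, 217, 234, -, -, 95, -, -, 591, -, -, 152]
Lookup 659: h=13, h2=4, probe 13,0 → found at 0.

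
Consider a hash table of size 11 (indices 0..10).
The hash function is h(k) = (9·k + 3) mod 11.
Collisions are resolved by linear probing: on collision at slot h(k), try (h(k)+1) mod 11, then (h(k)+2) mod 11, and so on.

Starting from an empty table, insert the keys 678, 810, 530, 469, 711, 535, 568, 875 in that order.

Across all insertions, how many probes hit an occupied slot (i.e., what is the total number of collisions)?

19

678 hashes to 0; slot 0 is free -> place at 0.
810 hashes to 0; 0 taken -> place at 1.
530 hashes to 10; slot 10 is free -> place at 10.
469 hashes to 0; 0,1 taken -> place at 2.
711 hashes to 0; 0,1,2 taken -> place at 3.
535 hashes to 0; 0,1,2,3 taken -> place at 4.
568 hashes to 0; 0,1,2,3,4 taken -> place at 5.
875 hashes to 2; 2,3,4,5 taken -> place at 6.
Table: [678, 810, 469, 711, 535, 568, 875, _, _, _, 530]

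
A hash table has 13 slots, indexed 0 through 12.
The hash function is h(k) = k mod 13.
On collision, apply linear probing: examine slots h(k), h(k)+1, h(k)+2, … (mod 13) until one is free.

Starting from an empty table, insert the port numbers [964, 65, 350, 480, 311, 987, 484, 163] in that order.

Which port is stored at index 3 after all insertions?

Insert 964: h=2, slot 2 empty → index 2.
Insert 65: h=0, slot 0 empty → index 0.
Insert 350: h=12, slot 12 empty → index 12.
Insert 480: h=12, slots 12,0 occupied → index 1.
Insert 311: h=12, slots 12,0,1,2 occupied → index 3.
Insert 987: h=12, slots 12,0,1,2,3 occupied → index 4.
Insert 484: h=3, slots 3,4 occupied → index 5.
Insert 163: h=7, slot 7 empty → index 7.
Table: [65, 480, 964, 311, 987, 484, -, 163, -, -, -, -, 350]

311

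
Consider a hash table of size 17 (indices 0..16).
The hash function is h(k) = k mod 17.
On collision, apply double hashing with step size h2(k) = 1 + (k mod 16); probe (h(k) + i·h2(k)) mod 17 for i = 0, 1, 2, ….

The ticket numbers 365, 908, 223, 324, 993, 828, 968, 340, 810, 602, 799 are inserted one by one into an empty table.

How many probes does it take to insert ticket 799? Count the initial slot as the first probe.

3

Insert 365: h=8, slot 8 empty → index 8.
Insert 908: h=7, slot 7 empty → index 7.
Insert 223: h=2, slot 2 empty → index 2.
Insert 324: h=1, slot 1 empty → index 1.
Insert 993: h=7, h2=2, slot 7 occupied → index 9.
Insert 828: h=12, slot 12 empty → index 12.
Insert 968: h=16, slot 16 empty → index 16.
Insert 340: h=0, slot 0 empty → index 0.
Insert 810: h=11, slot 11 empty → index 11.
Insert 602: h=7, h2=11, slots 7,1,12 occupied → index 6.
Insert 799: h=0, h2=16, slots 0,16 occupied → index 15.
Table: [340, 324, 223, —, —, —, 602, 908, 365, 993, —, 810, 828, —, —, 799, 968]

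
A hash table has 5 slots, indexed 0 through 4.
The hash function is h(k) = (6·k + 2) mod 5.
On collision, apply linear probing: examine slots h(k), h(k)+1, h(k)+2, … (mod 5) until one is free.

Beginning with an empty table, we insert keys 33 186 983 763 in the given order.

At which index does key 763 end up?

2

Insert 33: h=0, slot 0 empty -> index 0.
Insert 186: h=3, slot 3 empty -> index 3.
Insert 983: h=0, slot 0 occupied -> index 1.
Insert 763: h=0, slots 0,1 occupied -> index 2.
Table: [33, 983, 763, 186, ∅]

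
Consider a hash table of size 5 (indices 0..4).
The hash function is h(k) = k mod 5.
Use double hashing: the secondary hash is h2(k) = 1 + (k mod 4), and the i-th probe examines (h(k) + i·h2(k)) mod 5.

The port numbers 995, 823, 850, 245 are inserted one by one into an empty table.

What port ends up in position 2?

245

Insert 995: h=0, slot 0 empty -> index 0.
Insert 823: h=3, slot 3 empty -> index 3.
Insert 850: h=0, h2=3, slots 0,3 occupied -> index 1.
Insert 245: h=0, h2=2, slot 0 occupied -> index 2.
Table: [995, 850, 245, 823, ∅]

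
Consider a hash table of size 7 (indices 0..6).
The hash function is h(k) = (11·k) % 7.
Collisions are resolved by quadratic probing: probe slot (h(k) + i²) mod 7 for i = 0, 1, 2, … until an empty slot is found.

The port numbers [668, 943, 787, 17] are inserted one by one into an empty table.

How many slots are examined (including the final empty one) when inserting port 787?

3

Insert 668: h=5, slot 5 empty => index 5.
Insert 943: h=6, slot 6 empty => index 6.
Insert 787: h=5, slots 5,6 occupied => index 2.
Insert 17: h=5, slots 5,6,2 occupied => index 0.
Table: [17, —, 787, —, —, 668, 943]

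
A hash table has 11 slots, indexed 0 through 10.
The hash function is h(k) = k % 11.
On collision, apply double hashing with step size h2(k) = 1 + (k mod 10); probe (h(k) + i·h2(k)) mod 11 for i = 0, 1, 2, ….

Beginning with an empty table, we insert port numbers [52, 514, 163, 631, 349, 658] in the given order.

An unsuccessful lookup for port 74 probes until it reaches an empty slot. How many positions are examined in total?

4

52 hashes to 8; slot 8 is free => place at 8.
514 hashes to 8, h2=5; 8 taken => place at 2.
163 hashes to 9; slot 9 is free => place at 9.
631 hashes to 4; slot 4 is free => place at 4.
349 hashes to 8, h2=10; 8 taken => place at 7.
658 hashes to 9, h2=9; 9,7 taken => place at 5.
Table: [_, _, 514, _, 631, 658, _, 349, 52, 163, _]
Lookup 74: h=8, h2=5, probe 8,2,7,1 → slot 1 empty, not found.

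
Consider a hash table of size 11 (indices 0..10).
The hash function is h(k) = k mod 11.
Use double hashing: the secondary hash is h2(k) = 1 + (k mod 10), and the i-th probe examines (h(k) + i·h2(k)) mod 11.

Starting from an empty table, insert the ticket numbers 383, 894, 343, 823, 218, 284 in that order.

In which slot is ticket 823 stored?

6

383 hashes to 9; slot 9 is free -> place at 9.
894 hashes to 3; slot 3 is free -> place at 3.
343 hashes to 2; slot 2 is free -> place at 2.
823 hashes to 9, h2=4; 9,2 taken -> place at 6.
218 hashes to 9, h2=9; 9 taken -> place at 7.
284 hashes to 9, h2=5; 9,3 taken -> place at 8.
Table: [., ., 343, 894, ., ., 823, 218, 284, 383, .]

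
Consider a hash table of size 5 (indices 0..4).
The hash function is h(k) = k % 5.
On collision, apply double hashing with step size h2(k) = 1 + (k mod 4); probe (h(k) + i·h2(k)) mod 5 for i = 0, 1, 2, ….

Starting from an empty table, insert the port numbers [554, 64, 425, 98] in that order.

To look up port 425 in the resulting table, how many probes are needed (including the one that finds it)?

2

Insert 554: h=4, slot 4 empty => index 4.
Insert 64: h=4, h2=1, slot 4 occupied => index 0.
Insert 425: h=0, h2=2, slot 0 occupied => index 2.
Insert 98: h=3, slot 3 empty => index 3.
Table: [64, ∅, 425, 98, 554]
Lookup 425: h=0, h2=2, probe 0,2 → found at 2.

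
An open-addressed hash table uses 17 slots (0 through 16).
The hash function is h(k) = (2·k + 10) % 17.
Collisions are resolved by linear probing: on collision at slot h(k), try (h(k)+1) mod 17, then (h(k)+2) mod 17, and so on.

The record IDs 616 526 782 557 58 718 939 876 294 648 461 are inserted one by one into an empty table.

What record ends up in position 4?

939

616 hashes to 1; slot 1 is free => place at 1.
526 hashes to 8; slot 8 is free => place at 8.
782 hashes to 10; slot 10 is free => place at 10.
557 hashes to 2; slot 2 is free => place at 2.
58 hashes to 7; slot 7 is free => place at 7.
718 hashes to 1; 1,2 taken => place at 3.
939 hashes to 1; 1,2,3 taken => place at 4.
876 hashes to 11; slot 11 is free => place at 11.
294 hashes to 3; 3,4 taken => place at 5.
648 hashes to 14; slot 14 is free => place at 14.
461 hashes to 14; 14 taken => place at 15.
Table: [—, 616, 557, 718, 939, 294, —, 58, 526, —, 782, 876, —, —, 648, 461, —]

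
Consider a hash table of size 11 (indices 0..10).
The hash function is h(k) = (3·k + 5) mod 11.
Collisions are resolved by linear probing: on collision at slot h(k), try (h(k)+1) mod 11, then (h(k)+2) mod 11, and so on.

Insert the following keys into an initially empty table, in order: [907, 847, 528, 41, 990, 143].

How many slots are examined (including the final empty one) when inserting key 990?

Insert 907: h=9, slot 9 empty => index 9.
Insert 847: h=5, slot 5 empty => index 5.
Insert 528: h=5, slot 5 occupied => index 6.
Insert 41: h=7, slot 7 empty => index 7.
Insert 990: h=5, slots 5,6,7 occupied => index 8.
Insert 143: h=5, slots 5,6,7,8,9 occupied => index 10.
Table: [., ., ., ., ., 847, 528, 41, 990, 907, 143]

4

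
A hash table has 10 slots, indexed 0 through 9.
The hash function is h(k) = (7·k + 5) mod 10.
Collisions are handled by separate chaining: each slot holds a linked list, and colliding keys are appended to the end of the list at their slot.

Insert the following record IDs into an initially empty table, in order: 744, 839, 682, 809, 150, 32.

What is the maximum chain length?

2

Insert 744: h=3, bucket 3 empty -> new chain.
Insert 839: h=8, bucket 8 empty -> new chain.
Insert 682: h=9, bucket 9 empty -> new chain.
Insert 809: h=8, bucket 8 nonempty -> append to chain.
Insert 150: h=5, bucket 5 empty -> new chain.
Insert 32: h=9, bucket 9 nonempty -> append to chain.
Final buckets:
0: ∅
1: ∅
2: ∅
3: 744
4: ∅
5: 150
6: ∅
7: ∅
8: 839 -> 809
9: 682 -> 32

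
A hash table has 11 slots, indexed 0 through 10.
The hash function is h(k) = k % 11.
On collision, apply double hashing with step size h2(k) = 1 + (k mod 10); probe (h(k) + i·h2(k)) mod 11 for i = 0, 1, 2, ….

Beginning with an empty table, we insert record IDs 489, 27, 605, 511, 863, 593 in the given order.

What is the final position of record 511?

489 hashes to 5; slot 5 is free => place at 5.
27 hashes to 5, h2=8; 5 taken => place at 2.
605 hashes to 0; slot 0 is free => place at 0.
511 hashes to 5, h2=2; 5 taken => place at 7.
863 hashes to 5, h2=4; 5 taken => place at 9.
593 hashes to 10; slot 10 is free => place at 10.
Table: [605, —, 27, —, —, 489, —, 511, —, 863, 593]

7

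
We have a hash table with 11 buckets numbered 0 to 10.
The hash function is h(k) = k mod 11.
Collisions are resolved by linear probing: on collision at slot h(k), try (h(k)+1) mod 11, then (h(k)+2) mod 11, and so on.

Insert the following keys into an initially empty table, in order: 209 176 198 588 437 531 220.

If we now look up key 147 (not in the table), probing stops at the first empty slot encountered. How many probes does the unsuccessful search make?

209 hashes to 0; slot 0 is free → place at 0.
176 hashes to 0; 0 taken → place at 1.
198 hashes to 0; 0,1 taken → place at 2.
588 hashes to 5; slot 5 is free → place at 5.
437 hashes to 8; slot 8 is free → place at 8.
531 hashes to 3; slot 3 is free → place at 3.
220 hashes to 0; 0,1,2,3 taken → place at 4.
Table: [209, 176, 198, 531, 220, 588, ., ., 437, ., .]
Lookup 147: h=4, probe 4,5,6 → slot 6 empty, not found.

3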